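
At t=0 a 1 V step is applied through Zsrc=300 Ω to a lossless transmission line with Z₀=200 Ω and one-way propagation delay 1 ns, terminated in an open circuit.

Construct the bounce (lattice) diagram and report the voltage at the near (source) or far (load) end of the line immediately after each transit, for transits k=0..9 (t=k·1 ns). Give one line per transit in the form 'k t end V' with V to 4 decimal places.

Γ_L=1.000000, Γ_S=0.200000; launch V₁=1·200/500=0.400000
k=0 src: V=0.4000
k=1 load: inc=0.400000, refl=0.400000·1.000000=0.4000; V=0.000000+0.400000+0.400000=0.8000
k=2 src: inc=0.400000, refl=0.400000·0.200000=0.0800; V=0.400000+0.400000+0.080000=0.8800
k=3 load: inc=0.080000, refl=0.080000·1.000000=0.0800; V=0.800000+0.080000+0.080000=0.9600
k=4 src: inc=0.080000, refl=0.080000·0.200000=0.0160; V=0.880000+0.080000+0.016000=0.9760
k=5 load: inc=0.016000, refl=0.016000·1.000000=0.0160; V=0.960000+0.016000+0.016000=0.9920
k=6 src: inc=0.016000, refl=0.016000·0.200000=0.0032; V=0.976000+0.016000+0.003200=0.9952
k=7 load: inc=0.003200, refl=0.003200·1.000000=0.0032; V=0.992000+0.003200+0.003200=0.9984
k=8 src: inc=0.003200, refl=0.003200·0.200000=0.0006; V=0.995200+0.003200+0.000640=0.9990
k=9 load: inc=0.000640, refl=0.000640·1.000000=0.0006; V=0.998400+0.000640+0.000640=0.9997

0 0 source 0.4000
1 1 load 0.8000
2 2 source 0.8800
3 3 load 0.9600
4 4 source 0.9760
5 5 load 0.9920
6 6 source 0.9952
7 7 load 0.9984
8 8 source 0.9990
9 9 load 0.9997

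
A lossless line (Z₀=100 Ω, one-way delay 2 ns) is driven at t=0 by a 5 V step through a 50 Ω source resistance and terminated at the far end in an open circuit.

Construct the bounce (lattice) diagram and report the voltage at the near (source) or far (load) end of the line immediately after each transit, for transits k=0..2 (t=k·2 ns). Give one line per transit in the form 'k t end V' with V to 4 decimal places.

Γ_L=1.000000, Γ_S=-0.333333; launch V₁=5·100/150=3.333333
k=0 src: V=3.3333
k=1 load: inc=3.333333, refl=3.333333·1.000000=3.3333; V=0.000000+3.333333+3.333333=6.6667
k=2 src: inc=3.333333, refl=3.333333·-0.333333=-1.1111; V=3.333333+3.333333+-1.111111=5.5556

0 0 source 3.3333
1 2 load 6.6667
2 4 source 5.5556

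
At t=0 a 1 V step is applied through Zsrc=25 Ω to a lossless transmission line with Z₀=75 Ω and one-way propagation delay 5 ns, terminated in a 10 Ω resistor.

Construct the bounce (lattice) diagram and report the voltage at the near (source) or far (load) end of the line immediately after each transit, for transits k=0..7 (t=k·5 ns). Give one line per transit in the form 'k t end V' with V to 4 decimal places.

Γ_L=-0.764706, Γ_S=-0.500000; launch V₁=1·75/100=0.750000
k=0 src: V=0.7500
k=1 load: inc=0.750000, refl=0.750000·-0.764706=-0.5735; V=0.000000+0.750000+-0.573529=0.1765
k=2 src: inc=-0.573529, refl=-0.573529·-0.500000=0.2868; V=0.750000+-0.573529+0.286765=0.4632
k=3 load: inc=0.286765, refl=0.286765·-0.764706=-0.2193; V=0.176471+0.286765+-0.219291=0.2439
k=4 src: inc=-0.219291, refl=-0.219291·-0.500000=0.1096; V=0.463235+-0.219291+0.109645=0.3536
k=5 load: inc=0.109645, refl=0.109645·-0.764706=-0.0838; V=0.243945+0.109645+-0.083846=0.2697
k=6 src: inc=-0.083846, refl=-0.083846·-0.500000=0.0419; V=0.353590+-0.083846+0.041923=0.3117
k=7 load: inc=0.041923, refl=0.041923·-0.764706=-0.0321; V=0.269744+0.041923+-0.032059=0.2796

0 0 source 0.7500
1 5 load 0.1765
2 10 source 0.4632
3 15 load 0.2439
4 20 source 0.3536
5 25 load 0.2697
6 30 source 0.3117
7 35 load 0.2796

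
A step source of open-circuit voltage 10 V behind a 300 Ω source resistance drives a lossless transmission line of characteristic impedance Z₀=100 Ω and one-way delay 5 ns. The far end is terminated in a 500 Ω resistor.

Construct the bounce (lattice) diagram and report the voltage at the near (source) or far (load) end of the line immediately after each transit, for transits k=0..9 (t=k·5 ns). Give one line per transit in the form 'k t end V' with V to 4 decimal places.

Γ_L=0.666667, Γ_S=0.500000; launch V₁=10·100/400=2.500000
k=0 src: V=2.5000
k=1 load: inc=2.500000, refl=2.500000·0.666667=1.6667; V=0.000000+2.500000+1.666667=4.1667
k=2 src: inc=1.666667, refl=1.666667·0.500000=0.8333; V=2.500000+1.666667+0.833333=5.0000
k=3 load: inc=0.833333, refl=0.833333·0.666667=0.5556; V=4.166667+0.833333+0.555556=5.5556
k=4 src: inc=0.555556, refl=0.555556·0.500000=0.2778; V=5.000000+0.555556+0.277778=5.8333
k=5 load: inc=0.277778, refl=0.277778·0.666667=0.1852; V=5.555556+0.277778+0.185185=6.0185
k=6 src: inc=0.185185, refl=0.185185·0.500000=0.0926; V=5.833333+0.185185+0.092593=6.1111
k=7 load: inc=0.092593, refl=0.092593·0.666667=0.0617; V=6.018519+0.092593+0.061728=6.1728
k=8 src: inc=0.061728, refl=0.061728·0.500000=0.0309; V=6.111111+0.061728+0.030864=6.2037
k=9 load: inc=0.030864, refl=0.030864·0.666667=0.0206; V=6.172840+0.030864+0.020576=6.2243

0 0 source 2.5000
1 5 load 4.1667
2 10 source 5.0000
3 15 load 5.5556
4 20 source 5.8333
5 25 load 6.0185
6 30 source 6.1111
7 35 load 6.1728
8 40 source 6.2037
9 45 load 6.2243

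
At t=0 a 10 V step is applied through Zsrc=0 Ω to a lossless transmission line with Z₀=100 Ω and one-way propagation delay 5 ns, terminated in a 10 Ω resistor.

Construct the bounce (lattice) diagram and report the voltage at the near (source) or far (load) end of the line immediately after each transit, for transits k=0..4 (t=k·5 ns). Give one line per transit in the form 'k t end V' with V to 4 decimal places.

Γ_L=-0.818182, Γ_S=-1.000000; launch V₁=10·100/100=10.000000
k=0 src: V=10.0000
k=1 load: inc=10.000000, refl=10.000000·-0.818182=-8.1818; V=0.000000+10.000000+-8.181818=1.8182
k=2 src: inc=-8.181818, refl=-8.181818·-1.000000=8.1818; V=10.000000+-8.181818+8.181818=10.0000
k=3 load: inc=8.181818, refl=8.181818·-0.818182=-6.6942; V=1.818182+8.181818+-6.694215=3.3058
k=4 src: inc=-6.694215, refl=-6.694215·-1.000000=6.6942; V=10.000000+-6.694215+6.694215=10.0000

0 0 source 10.0000
1 5 load 1.8182
2 10 source 10.0000
3 15 load 3.3058
4 20 source 10.0000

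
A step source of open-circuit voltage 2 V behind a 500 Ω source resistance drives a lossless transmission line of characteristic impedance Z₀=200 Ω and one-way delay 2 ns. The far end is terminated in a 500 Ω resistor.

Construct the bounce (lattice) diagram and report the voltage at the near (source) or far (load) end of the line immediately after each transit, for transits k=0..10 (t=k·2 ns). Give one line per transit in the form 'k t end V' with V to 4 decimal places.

Γ_L=0.428571, Γ_S=0.428571; launch V₁=2·200/700=0.571429
k=0 src: V=0.5714
k=1 load: inc=0.571429, refl=0.571429·0.428571=0.2449; V=0.000000+0.571429+0.244898=0.8163
k=2 src: inc=0.244898, refl=0.244898·0.428571=0.1050; V=0.571429+0.244898+0.104956=0.9213
k=3 load: inc=0.104956, refl=0.104956·0.428571=0.0450; V=0.816327+0.104956+0.044981=0.9663
k=4 src: inc=0.044981, refl=0.044981·0.428571=0.0193; V=0.921283+0.044981+0.019278=0.9855
k=5 load: inc=0.019278, refl=0.019278·0.428571=0.0083; V=0.966264+0.019278+0.008262=0.9938
k=6 src: inc=0.008262, refl=0.008262·0.428571=0.0035; V=0.985542+0.008262+0.003541=0.9973
k=7 load: inc=0.003541, refl=0.003541·0.428571=0.0015; V=0.993804+0.003541+0.001517=0.9989
k=8 src: inc=0.001517, refl=0.001517·0.428571=0.0007; V=0.997344+0.001517+0.000650=0.9995
k=9 load: inc=0.000650, refl=0.000650·0.428571=0.0003; V=0.998862+0.000650+0.000279=0.9998
k=10 src: inc=0.000279, refl=0.000279·0.428571=0.0001; V=0.999512+0.000279+0.000119=0.9999

0 0 source 0.5714
1 2 load 0.8163
2 4 source 0.9213
3 6 load 0.9663
4 8 source 0.9855
5 10 load 0.9938
6 12 source 0.9973
7 14 load 0.9989
8 16 source 0.9995
9 18 load 0.9998
10 20 source 0.9999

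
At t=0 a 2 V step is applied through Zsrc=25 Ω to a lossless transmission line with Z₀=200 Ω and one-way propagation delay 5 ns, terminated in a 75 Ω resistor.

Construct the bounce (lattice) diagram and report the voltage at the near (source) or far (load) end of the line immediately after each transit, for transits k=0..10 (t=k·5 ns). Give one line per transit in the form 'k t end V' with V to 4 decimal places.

0 0 source 1.7778
1 5 load 0.9697
2 10 source 1.5982
3 15 load 1.3125
4 20 source 1.5347
5 25 load 1.4337
6 30 source 1.5123
7 35 load 1.4766
8 40 source 1.5043
9 45 load 1.4917
10 50 source 1.5015

Γ_L=-0.454545, Γ_S=-0.777778; launch V₁=2·200/225=1.777778
k=0 src: V=1.7778
k=1 load: inc=1.777778, refl=1.777778·-0.454545=-0.8081; V=0.000000+1.777778+-0.808081=0.9697
k=2 src: inc=-0.808081, refl=-0.808081·-0.777778=0.6285; V=1.777778+-0.808081+0.628507=1.5982
k=3 load: inc=0.628507, refl=0.628507·-0.454545=-0.2857; V=0.969697+0.628507+-0.285685=1.3125
k=4 src: inc=-0.285685, refl=-0.285685·-0.777778=0.2222; V=1.598204+-0.285685+0.222200=1.5347
k=5 load: inc=0.222200, refl=0.222200·-0.454545=-0.1010; V=1.312519+0.222200+-0.101000=1.4337
k=6 src: inc=-0.101000, refl=-0.101000·-0.777778=0.0786; V=1.534719+-0.101000+0.078555=1.5123
k=7 load: inc=0.078555, refl=0.078555·-0.454545=-0.0357; V=1.433719+0.078555+-0.035707=1.4766
k=8 src: inc=-0.035707, refl=-0.035707·-0.777778=0.0278; V=1.512274+-0.035707+0.027772=1.5043
k=9 load: inc=0.027772, refl=0.027772·-0.454545=-0.0126; V=1.476567+0.027772+-0.012624=1.4917
k=10 src: inc=-0.012624, refl=-0.012624·-0.777778=0.0098; V=1.504339+-0.012624+0.009818=1.5015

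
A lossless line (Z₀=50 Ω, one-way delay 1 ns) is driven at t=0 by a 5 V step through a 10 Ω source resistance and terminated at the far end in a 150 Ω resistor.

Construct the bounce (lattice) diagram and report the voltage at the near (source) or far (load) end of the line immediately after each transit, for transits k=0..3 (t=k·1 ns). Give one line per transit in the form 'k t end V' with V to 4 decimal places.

Γ_L=0.500000, Γ_S=-0.666667; launch V₁=5·50/60=4.166667
k=0 src: V=4.1667
k=1 load: inc=4.166667, refl=4.166667·0.500000=2.0833; V=0.000000+4.166667+2.083333=6.2500
k=2 src: inc=2.083333, refl=2.083333·-0.666667=-1.3889; V=4.166667+2.083333+-1.388889=4.8611
k=3 load: inc=-1.388889, refl=-1.388889·0.500000=-0.6944; V=6.250000+-1.388889+-0.694444=4.1667

0 0 source 4.1667
1 1 load 6.2500
2 2 source 4.8611
3 3 load 4.1667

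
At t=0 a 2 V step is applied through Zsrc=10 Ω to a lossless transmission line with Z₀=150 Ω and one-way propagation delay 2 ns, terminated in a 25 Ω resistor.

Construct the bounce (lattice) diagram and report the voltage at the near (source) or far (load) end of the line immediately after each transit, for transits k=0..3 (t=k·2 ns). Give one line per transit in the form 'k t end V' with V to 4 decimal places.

0 0 source 1.8750
1 2 load 0.5357
2 4 source 1.7076
3 6 load 0.8705

Γ_L=-0.714286, Γ_S=-0.875000; launch V₁=2·150/160=1.875000
k=0 src: V=1.8750
k=1 load: inc=1.875000, refl=1.875000·-0.714286=-1.3393; V=0.000000+1.875000+-1.339286=0.5357
k=2 src: inc=-1.339286, refl=-1.339286·-0.875000=1.1719; V=1.875000+-1.339286+1.171875=1.7076
k=3 load: inc=1.171875, refl=1.171875·-0.714286=-0.8371; V=0.535714+1.171875+-0.837054=0.8705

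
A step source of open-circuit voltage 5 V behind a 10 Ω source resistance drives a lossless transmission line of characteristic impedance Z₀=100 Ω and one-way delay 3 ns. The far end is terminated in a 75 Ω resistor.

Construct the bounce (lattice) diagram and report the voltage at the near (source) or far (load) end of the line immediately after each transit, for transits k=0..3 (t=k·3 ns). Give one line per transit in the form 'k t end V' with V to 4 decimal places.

Γ_L=-0.142857, Γ_S=-0.818182; launch V₁=5·100/110=4.545455
k=0 src: V=4.5455
k=1 load: inc=4.545455, refl=4.545455·-0.142857=-0.6494; V=0.000000+4.545455+-0.649351=3.8961
k=2 src: inc=-0.649351, refl=-0.649351·-0.818182=0.5313; V=4.545455+-0.649351+0.531287=4.4274
k=3 load: inc=0.531287, refl=0.531287·-0.142857=-0.0759; V=3.896104+0.531287+-0.075898=4.3515

0 0 source 4.5455
1 3 load 3.8961
2 6 source 4.4274
3 9 load 4.3515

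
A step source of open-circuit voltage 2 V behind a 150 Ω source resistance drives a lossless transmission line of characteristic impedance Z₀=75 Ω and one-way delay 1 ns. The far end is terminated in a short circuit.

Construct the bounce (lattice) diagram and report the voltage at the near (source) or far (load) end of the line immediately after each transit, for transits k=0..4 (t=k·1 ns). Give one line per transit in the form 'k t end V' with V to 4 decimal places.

0 0 source 0.6667
1 1 load 0.0000
2 2 source -0.2222
3 3 load 0.0000
4 4 source 0.0741

Γ_L=-1.000000, Γ_S=0.333333; launch V₁=2·75/225=0.666667
k=0 src: V=0.6667
k=1 load: inc=0.666667, refl=0.666667·-1.000000=-0.6667; V=0.000000+0.666667+-0.666667=0.0000
k=2 src: inc=-0.666667, refl=-0.666667·0.333333=-0.2222; V=0.666667+-0.666667+-0.222222=-0.2222
k=3 load: inc=-0.222222, refl=-0.222222·-1.000000=0.2222; V=0.000000+-0.222222+0.222222=0.0000
k=4 src: inc=0.222222, refl=0.222222·0.333333=0.0741; V=-0.222222+0.222222+0.074074=0.0741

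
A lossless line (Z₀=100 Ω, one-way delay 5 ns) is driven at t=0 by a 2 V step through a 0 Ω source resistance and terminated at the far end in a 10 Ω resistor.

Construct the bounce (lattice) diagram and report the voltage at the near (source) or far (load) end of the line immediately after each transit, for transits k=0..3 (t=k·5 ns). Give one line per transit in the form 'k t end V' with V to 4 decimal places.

0 0 source 2.0000
1 5 load 0.3636
2 10 source 2.0000
3 15 load 0.6612

Γ_L=-0.818182, Γ_S=-1.000000; launch V₁=2·100/100=2.000000
k=0 src: V=2.0000
k=1 load: inc=2.000000, refl=2.000000·-0.818182=-1.6364; V=0.000000+2.000000+-1.636364=0.3636
k=2 src: inc=-1.636364, refl=-1.636364·-1.000000=1.6364; V=2.000000+-1.636364+1.636364=2.0000
k=3 load: inc=1.636364, refl=1.636364·-0.818182=-1.3388; V=0.363636+1.636364+-1.338843=0.6612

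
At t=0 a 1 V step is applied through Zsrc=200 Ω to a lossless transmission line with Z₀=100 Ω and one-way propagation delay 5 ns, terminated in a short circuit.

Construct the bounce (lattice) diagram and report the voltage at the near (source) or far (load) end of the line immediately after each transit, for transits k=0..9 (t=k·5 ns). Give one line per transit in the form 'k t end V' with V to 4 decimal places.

Γ_L=-1.000000, Γ_S=0.333333; launch V₁=1·100/300=0.333333
k=0 src: V=0.3333
k=1 load: inc=0.333333, refl=0.333333·-1.000000=-0.3333; V=0.000000+0.333333+-0.333333=0.0000
k=2 src: inc=-0.333333, refl=-0.333333·0.333333=-0.1111; V=0.333333+-0.333333+-0.111111=-0.1111
k=3 load: inc=-0.111111, refl=-0.111111·-1.000000=0.1111; V=0.000000+-0.111111+0.111111=0.0000
k=4 src: inc=0.111111, refl=0.111111·0.333333=0.0370; V=-0.111111+0.111111+0.037037=0.0370
k=5 load: inc=0.037037, refl=0.037037·-1.000000=-0.0370; V=0.000000+0.037037+-0.037037=0.0000
k=6 src: inc=-0.037037, refl=-0.037037·0.333333=-0.0123; V=0.037037+-0.037037+-0.012346=-0.0123
k=7 load: inc=-0.012346, refl=-0.012346·-1.000000=0.0123; V=0.000000+-0.012346+0.012346=0.0000
k=8 src: inc=0.012346, refl=0.012346·0.333333=0.0041; V=-0.012346+0.012346+0.004115=0.0041
k=9 load: inc=0.004115, refl=0.004115·-1.000000=-0.0041; V=0.000000+0.004115+-0.004115=0.0000

0 0 source 0.3333
1 5 load 0.0000
2 10 source -0.1111
3 15 load 0.0000
4 20 source 0.0370
5 25 load 0.0000
6 30 source -0.0123
7 35 load 0.0000
8 40 source 0.0041
9 45 load 0.0000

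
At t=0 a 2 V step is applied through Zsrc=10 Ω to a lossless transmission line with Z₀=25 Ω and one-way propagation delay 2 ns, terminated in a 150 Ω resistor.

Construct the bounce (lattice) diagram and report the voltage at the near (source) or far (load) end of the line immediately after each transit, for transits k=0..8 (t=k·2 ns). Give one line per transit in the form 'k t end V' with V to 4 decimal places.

Γ_L=0.714286, Γ_S=-0.428571; launch V₁=2·25/35=1.428571
k=0 src: V=1.4286
k=1 load: inc=1.428571, refl=1.428571·0.714286=1.0204; V=0.000000+1.428571+1.020408=2.4490
k=2 src: inc=1.020408, refl=1.020408·-0.428571=-0.4373; V=1.428571+1.020408+-0.437318=2.0117
k=3 load: inc=-0.437318, refl=-0.437318·0.714286=-0.3124; V=2.448980+-0.437318+-0.312370=1.6993
k=4 src: inc=-0.312370, refl=-0.312370·-0.428571=0.1339; V=2.011662+-0.312370+0.133873=1.8332
k=5 load: inc=0.133873, refl=0.133873·0.714286=0.0956; V=1.699292+0.133873+0.095623=1.9288
k=6 src: inc=0.095623, refl=0.095623·-0.428571=-0.0410; V=1.833165+0.095623+-0.040981=1.8878
k=7 load: inc=-0.040981, refl=-0.040981·0.714286=-0.0293; V=1.928788+-0.040981+-0.029272=1.8585
k=8 src: inc=-0.029272, refl=-0.029272·-0.428571=0.0125; V=1.887807+-0.029272+0.012545=1.8711

0 0 source 1.4286
1 2 load 2.4490
2 4 source 2.0117
3 6 load 1.6993
4 8 source 1.8332
5 10 load 1.9288
6 12 source 1.8878
7 14 load 1.8585
8 16 source 1.8711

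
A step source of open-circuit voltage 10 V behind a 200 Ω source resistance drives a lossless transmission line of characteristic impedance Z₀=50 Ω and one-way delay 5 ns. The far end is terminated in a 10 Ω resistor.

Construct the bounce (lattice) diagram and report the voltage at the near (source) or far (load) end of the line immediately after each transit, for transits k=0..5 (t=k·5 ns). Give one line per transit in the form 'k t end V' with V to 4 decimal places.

0 0 source 2.0000
1 5 load 0.6667
2 10 source -0.1333
3 15 load 0.4000
4 20 source 0.7200
5 25 load 0.5067

Γ_L=-0.666667, Γ_S=0.600000; launch V₁=10·50/250=2.000000
k=0 src: V=2.0000
k=1 load: inc=2.000000, refl=2.000000·-0.666667=-1.3333; V=0.000000+2.000000+-1.333333=0.6667
k=2 src: inc=-1.333333, refl=-1.333333·0.600000=-0.8000; V=2.000000+-1.333333+-0.800000=-0.1333
k=3 load: inc=-0.800000, refl=-0.800000·-0.666667=0.5333; V=0.666667+-0.800000+0.533333=0.4000
k=4 src: inc=0.533333, refl=0.533333·0.600000=0.3200; V=-0.133333+0.533333+0.320000=0.7200
k=5 load: inc=0.320000, refl=0.320000·-0.666667=-0.2133; V=0.400000+0.320000+-0.213333=0.5067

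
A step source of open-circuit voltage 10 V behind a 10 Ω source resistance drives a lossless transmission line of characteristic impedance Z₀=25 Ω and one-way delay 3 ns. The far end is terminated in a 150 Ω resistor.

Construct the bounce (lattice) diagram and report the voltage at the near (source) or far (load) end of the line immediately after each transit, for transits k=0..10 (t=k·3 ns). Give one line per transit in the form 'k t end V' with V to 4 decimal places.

0 0 source 7.1429
1 3 load 12.2449
2 6 source 10.0583
3 9 load 8.4965
4 12 source 9.1658
5 15 load 9.6439
6 18 source 9.4390
7 21 load 9.2927
8 24 source 9.3554
9 27 load 9.4002
10 30 source 9.3810

Γ_L=0.714286, Γ_S=-0.428571; launch V₁=10·25/35=7.142857
k=0 src: V=7.1429
k=1 load: inc=7.142857, refl=7.142857·0.714286=5.1020; V=0.000000+7.142857+5.102041=12.2449
k=2 src: inc=5.102041, refl=5.102041·-0.428571=-2.1866; V=7.142857+5.102041+-2.186589=10.0583
k=3 load: inc=-2.186589, refl=-2.186589·0.714286=-1.5618; V=12.244898+-2.186589+-1.561849=8.4965
k=4 src: inc=-1.561849, refl=-1.561849·-0.428571=0.6694; V=10.058309+-1.561849+0.669364=9.1658
k=5 load: inc=0.669364, refl=0.669364·0.714286=0.4781; V=8.496460+0.669364+0.478117=9.6439
k=6 src: inc=0.478117, refl=0.478117·-0.428571=-0.2049; V=9.165824+0.478117+-0.204907=9.4390
k=7 load: inc=-0.204907, refl=-0.204907·0.714286=-0.1464; V=9.643941+-0.204907+-0.146362=9.2927
k=8 src: inc=-0.146362, refl=-0.146362·-0.428571=0.0627; V=9.439034+-0.146362+0.062727=9.3554
k=9 load: inc=0.062727, refl=0.062727·0.714286=0.0448; V=9.292671+0.062727+0.044805=9.4002
k=10 src: inc=0.044805, refl=0.044805·-0.428571=-0.0192; V=9.355398+0.044805+-0.019202=9.3810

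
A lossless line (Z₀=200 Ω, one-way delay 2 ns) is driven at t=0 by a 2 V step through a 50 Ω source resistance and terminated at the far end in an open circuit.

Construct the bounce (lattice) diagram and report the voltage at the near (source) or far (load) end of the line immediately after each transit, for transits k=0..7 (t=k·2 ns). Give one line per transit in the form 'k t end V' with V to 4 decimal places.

Γ_L=1.000000, Γ_S=-0.600000; launch V₁=2·200/250=1.600000
k=0 src: V=1.6000
k=1 load: inc=1.600000, refl=1.600000·1.000000=1.6000; V=0.000000+1.600000+1.600000=3.2000
k=2 src: inc=1.600000, refl=1.600000·-0.600000=-0.9600; V=1.600000+1.600000+-0.960000=2.2400
k=3 load: inc=-0.960000, refl=-0.960000·1.000000=-0.9600; V=3.200000+-0.960000+-0.960000=1.2800
k=4 src: inc=-0.960000, refl=-0.960000·-0.600000=0.5760; V=2.240000+-0.960000+0.576000=1.8560
k=5 load: inc=0.576000, refl=0.576000·1.000000=0.5760; V=1.280000+0.576000+0.576000=2.4320
k=6 src: inc=0.576000, refl=0.576000·-0.600000=-0.3456; V=1.856000+0.576000+-0.345600=2.0864
k=7 load: inc=-0.345600, refl=-0.345600·1.000000=-0.3456; V=2.432000+-0.345600+-0.345600=1.7408

0 0 source 1.6000
1 2 load 3.2000
2 4 source 2.2400
3 6 load 1.2800
4 8 source 1.8560
5 10 load 2.4320
6 12 source 2.0864
7 14 load 1.7408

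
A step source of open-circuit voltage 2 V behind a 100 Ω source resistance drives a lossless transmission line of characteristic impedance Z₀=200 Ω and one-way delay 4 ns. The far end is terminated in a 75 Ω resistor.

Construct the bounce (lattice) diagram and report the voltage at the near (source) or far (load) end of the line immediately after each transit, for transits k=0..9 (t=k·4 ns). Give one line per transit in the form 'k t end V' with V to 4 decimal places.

0 0 source 1.3333
1 4 load 0.7273
2 8 source 0.9293
3 12 load 0.8375
4 16 source 0.8681
5 20 load 0.8542
6 24 source 0.8588
7 28 load 0.8567
8 32 source 0.8574
9 36 load 0.8571

Γ_L=-0.454545, Γ_S=-0.333333; launch V₁=2·200/300=1.333333
k=0 src: V=1.3333
k=1 load: inc=1.333333, refl=1.333333·-0.454545=-0.6061; V=0.000000+1.333333+-0.606061=0.7273
k=2 src: inc=-0.606061, refl=-0.606061·-0.333333=0.2020; V=1.333333+-0.606061+0.202020=0.9293
k=3 load: inc=0.202020, refl=0.202020·-0.454545=-0.0918; V=0.727273+0.202020+-0.091827=0.8375
k=4 src: inc=-0.091827, refl=-0.091827·-0.333333=0.0306; V=0.929293+-0.091827+0.030609=0.8681
k=5 load: inc=0.030609, refl=0.030609·-0.454545=-0.0139; V=0.837466+0.030609+-0.013913=0.8542
k=6 src: inc=-0.013913, refl=-0.013913·-0.333333=0.0046; V=0.868075+-0.013913+0.004638=0.8588
k=7 load: inc=0.004638, refl=0.004638·-0.454545=-0.0021; V=0.854161+0.004638+-0.002108=0.8567
k=8 src: inc=-0.002108, refl=-0.002108·-0.333333=0.0007; V=0.858799+-0.002108+0.000703=0.8574
k=9 load: inc=0.000703, refl=0.000703·-0.454545=-0.0003; V=0.856691+0.000703+-0.000319=0.8571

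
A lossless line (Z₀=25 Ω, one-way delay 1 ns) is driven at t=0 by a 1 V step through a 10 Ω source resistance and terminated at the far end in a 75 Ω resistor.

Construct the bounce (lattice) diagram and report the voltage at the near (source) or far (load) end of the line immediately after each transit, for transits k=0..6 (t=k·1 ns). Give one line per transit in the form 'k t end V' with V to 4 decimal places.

Γ_L=0.500000, Γ_S=-0.428571; launch V₁=1·25/35=0.714286
k=0 src: V=0.7143
k=1 load: inc=0.714286, refl=0.714286·0.500000=0.3571; V=0.000000+0.714286+0.357143=1.0714
k=2 src: inc=0.357143, refl=0.357143·-0.428571=-0.1531; V=0.714286+0.357143+-0.153061=0.9184
k=3 load: inc=-0.153061, refl=-0.153061·0.500000=-0.0765; V=1.071429+-0.153061+-0.076531=0.8418
k=4 src: inc=-0.076531, refl=-0.076531·-0.428571=0.0328; V=0.918367+-0.076531+0.032799=0.8746
k=5 load: inc=0.032799, refl=0.032799·0.500000=0.0164; V=0.841837+0.032799+0.016399=0.8910
k=6 src: inc=0.016399, refl=0.016399·-0.428571=-0.0070; V=0.874636+0.016399+-0.007028=0.8840

0 0 source 0.7143
1 1 load 1.0714
2 2 source 0.9184
3 3 load 0.8418
4 4 source 0.8746
5 5 load 0.8910
6 6 source 0.8840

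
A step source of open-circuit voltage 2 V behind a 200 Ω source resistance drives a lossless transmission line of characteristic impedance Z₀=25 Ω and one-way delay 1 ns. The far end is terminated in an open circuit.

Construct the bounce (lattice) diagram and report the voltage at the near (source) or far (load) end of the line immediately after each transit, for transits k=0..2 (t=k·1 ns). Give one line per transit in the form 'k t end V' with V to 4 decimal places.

0 0 source 0.2222
1 1 load 0.4444
2 2 source 0.6173

Γ_L=1.000000, Γ_S=0.777778; launch V₁=2·25/225=0.222222
k=0 src: V=0.2222
k=1 load: inc=0.222222, refl=0.222222·1.000000=0.2222; V=0.000000+0.222222+0.222222=0.4444
k=2 src: inc=0.222222, refl=0.222222·0.777778=0.1728; V=0.222222+0.222222+0.172840=0.6173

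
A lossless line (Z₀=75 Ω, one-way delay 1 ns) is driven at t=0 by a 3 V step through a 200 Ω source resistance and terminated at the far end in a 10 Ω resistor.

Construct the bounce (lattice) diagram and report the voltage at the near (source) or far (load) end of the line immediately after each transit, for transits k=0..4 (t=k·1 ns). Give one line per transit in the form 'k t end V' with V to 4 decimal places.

0 0 source 0.8182
1 1 load 0.1925
2 2 source -0.0919
3 3 load 0.1256
4 4 source 0.2245

Γ_L=-0.764706, Γ_S=0.454545; launch V₁=3·75/275=0.818182
k=0 src: V=0.8182
k=1 load: inc=0.818182, refl=0.818182·-0.764706=-0.6257; V=0.000000+0.818182+-0.625668=0.1925
k=2 src: inc=-0.625668, refl=-0.625668·0.454545=-0.2844; V=0.818182+-0.625668+-0.284395=-0.0919
k=3 load: inc=-0.284395, refl=-0.284395·-0.764706=0.2175; V=0.192513+-0.284395+0.217478=0.1256
k=4 src: inc=0.217478, refl=0.217478·0.454545=0.0989; V=-0.091881+0.217478+0.098854=0.2245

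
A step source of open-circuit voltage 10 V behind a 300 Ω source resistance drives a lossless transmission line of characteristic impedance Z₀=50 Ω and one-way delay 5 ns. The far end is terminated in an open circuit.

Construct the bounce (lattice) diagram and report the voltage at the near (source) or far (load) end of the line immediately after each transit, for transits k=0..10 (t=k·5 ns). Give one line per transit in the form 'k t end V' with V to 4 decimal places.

0 0 source 1.4286
1 5 load 2.8571
2 10 source 3.8776
3 15 load 4.8980
4 20 source 5.6268
5 25 load 6.3557
6 30 source 6.8763
7 35 load 7.3969
8 40 source 7.7688
9 45 load 8.1407
10 50 source 8.4063

Γ_L=1.000000, Γ_S=0.714286; launch V₁=10·50/350=1.428571
k=0 src: V=1.4286
k=1 load: inc=1.428571, refl=1.428571·1.000000=1.4286; V=0.000000+1.428571+1.428571=2.8571
k=2 src: inc=1.428571, refl=1.428571·0.714286=1.0204; V=1.428571+1.428571+1.020408=3.8776
k=3 load: inc=1.020408, refl=1.020408·1.000000=1.0204; V=2.857143+1.020408+1.020408=4.8980
k=4 src: inc=1.020408, refl=1.020408·0.714286=0.7289; V=3.877551+1.020408+0.728863=5.6268
k=5 load: inc=0.728863, refl=0.728863·1.000000=0.7289; V=4.897959+0.728863+0.728863=6.3557
k=6 src: inc=0.728863, refl=0.728863·0.714286=0.5206; V=5.626822+0.728863+0.520616=6.8763
k=7 load: inc=0.520616, refl=0.520616·1.000000=0.5206; V=6.355685+0.520616+0.520616=7.3969
k=8 src: inc=0.520616, refl=0.520616·0.714286=0.3719; V=6.876302+0.520616+0.371869=7.7688
k=9 load: inc=0.371869, refl=0.371869·1.000000=0.3719; V=7.396918+0.371869+0.371869=8.1407
k=10 src: inc=0.371869, refl=0.371869·0.714286=0.2656; V=7.768787+0.371869+0.265621=8.4063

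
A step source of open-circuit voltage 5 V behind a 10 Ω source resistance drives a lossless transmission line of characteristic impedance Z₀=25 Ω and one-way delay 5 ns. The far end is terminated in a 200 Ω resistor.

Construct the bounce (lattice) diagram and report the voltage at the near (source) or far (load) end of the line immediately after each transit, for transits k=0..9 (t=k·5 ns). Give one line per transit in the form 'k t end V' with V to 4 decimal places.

Γ_L=0.777778, Γ_S=-0.428571; launch V₁=5·25/35=3.571429
k=0 src: V=3.5714
k=1 load: inc=3.571429, refl=3.571429·0.777778=2.7778; V=0.000000+3.571429+2.777778=6.3492
k=2 src: inc=2.777778, refl=2.777778·-0.428571=-1.1905; V=3.571429+2.777778+-1.190476=5.1587
k=3 load: inc=-1.190476, refl=-1.190476·0.777778=-0.9259; V=6.349206+-1.190476+-0.925926=4.2328
k=4 src: inc=-0.925926, refl=-0.925926·-0.428571=0.3968; V=5.158730+-0.925926+0.396825=4.6296
k=5 load: inc=0.396825, refl=0.396825·0.777778=0.3086; V=4.232804+0.396825+0.308642=4.9383
k=6 src: inc=0.308642, refl=0.308642·-0.428571=-0.1323; V=4.629630+0.308642+-0.132275=4.8060
k=7 load: inc=-0.132275, refl=-0.132275·0.777778=-0.1029; V=4.938272+-0.132275+-0.102881=4.7031
k=8 src: inc=-0.102881, refl=-0.102881·-0.428571=0.0441; V=4.805996+-0.102881+0.044092=4.7472
k=9 load: inc=0.044092, refl=0.044092·0.777778=0.0343; V=4.703116+0.044092+0.034294=4.7815

0 0 source 3.5714
1 5 load 6.3492
2 10 source 5.1587
3 15 load 4.2328
4 20 source 4.6296
5 25 load 4.9383
6 30 source 4.8060
7 35 load 4.7031
8 40 source 4.7472
9 45 load 4.7815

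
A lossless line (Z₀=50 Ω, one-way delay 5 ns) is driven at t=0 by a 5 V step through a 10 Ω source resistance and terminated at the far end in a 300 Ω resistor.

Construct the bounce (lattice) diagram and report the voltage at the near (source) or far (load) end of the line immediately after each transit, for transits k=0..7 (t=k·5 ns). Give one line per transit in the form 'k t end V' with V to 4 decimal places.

Γ_L=0.714286, Γ_S=-0.666667; launch V₁=5·50/60=4.166667
k=0 src: V=4.1667
k=1 load: inc=4.166667, refl=4.166667·0.714286=2.9762; V=0.000000+4.166667+2.976190=7.1429
k=2 src: inc=2.976190, refl=2.976190·-0.666667=-1.9841; V=4.166667+2.976190+-1.984127=5.1587
k=3 load: inc=-1.984127, refl=-1.984127·0.714286=-1.4172; V=7.142857+-1.984127+-1.417234=3.7415
k=4 src: inc=-1.417234, refl=-1.417234·-0.666667=0.9448; V=5.158730+-1.417234+0.944822=4.6863
k=5 load: inc=0.944822, refl=0.944822·0.714286=0.6749; V=3.741497+0.944822+0.674873=5.3612
k=6 src: inc=0.674873, refl=0.674873·-0.666667=-0.4499; V=4.686319+0.674873+-0.449915=4.9113
k=7 load: inc=-0.449915, refl=-0.449915·0.714286=-0.3214; V=5.361192+-0.449915+-0.321368=4.5899

0 0 source 4.1667
1 5 load 7.1429
2 10 source 5.1587
3 15 load 3.7415
4 20 source 4.6863
5 25 load 5.3612
6 30 source 4.9113
7 35 load 4.5899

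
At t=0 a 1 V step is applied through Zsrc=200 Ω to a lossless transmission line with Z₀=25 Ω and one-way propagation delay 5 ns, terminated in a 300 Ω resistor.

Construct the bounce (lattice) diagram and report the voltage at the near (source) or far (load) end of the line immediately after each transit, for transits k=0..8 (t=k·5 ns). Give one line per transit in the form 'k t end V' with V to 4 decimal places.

0 0 source 0.1111
1 5 load 0.2051
2 10 source 0.2783
3 15 load 0.3401
4 20 source 0.3883
5 25 load 0.4290
6 30 source 0.4606
7 35 load 0.4874
8 40 source 0.5083

Γ_L=0.846154, Γ_S=0.777778; launch V₁=1·25/225=0.111111
k=0 src: V=0.1111
k=1 load: inc=0.111111, refl=0.111111·0.846154=0.0940; V=0.000000+0.111111+0.094017=0.2051
k=2 src: inc=0.094017, refl=0.094017·0.777778=0.0731; V=0.111111+0.094017+0.073124=0.2783
k=3 load: inc=0.073124, refl=0.073124·0.846154=0.0619; V=0.205128+0.073124+0.061874=0.3401
k=4 src: inc=0.061874, refl=0.061874·0.777778=0.0481; V=0.278253+0.061874+0.048125=0.3883
k=5 load: inc=0.048125, refl=0.048125·0.846154=0.0407; V=0.340127+0.048125+0.040721=0.4290
k=6 src: inc=0.040721, refl=0.040721·0.777778=0.0317; V=0.388252+0.040721+0.031672=0.4606
k=7 load: inc=0.031672, refl=0.031672·0.846154=0.0268; V=0.428973+0.031672+0.026799=0.4874
k=8 src: inc=0.026799, refl=0.026799·0.777778=0.0208; V=0.460644+0.026799+0.020844=0.5083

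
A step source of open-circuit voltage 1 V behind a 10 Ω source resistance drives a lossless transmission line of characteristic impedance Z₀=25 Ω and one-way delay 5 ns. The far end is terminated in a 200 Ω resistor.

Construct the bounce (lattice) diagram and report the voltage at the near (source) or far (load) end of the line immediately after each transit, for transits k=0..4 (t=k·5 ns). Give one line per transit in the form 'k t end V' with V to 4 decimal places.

Γ_L=0.777778, Γ_S=-0.428571; launch V₁=1·25/35=0.714286
k=0 src: V=0.7143
k=1 load: inc=0.714286, refl=0.714286·0.777778=0.5556; V=0.000000+0.714286+0.555556=1.2698
k=2 src: inc=0.555556, refl=0.555556·-0.428571=-0.2381; V=0.714286+0.555556+-0.238095=1.0317
k=3 load: inc=-0.238095, refl=-0.238095·0.777778=-0.1852; V=1.269841+-0.238095+-0.185185=0.8466
k=4 src: inc=-0.185185, refl=-0.185185·-0.428571=0.0794; V=1.031746+-0.185185+0.079365=0.9259

0 0 source 0.7143
1 5 load 1.2698
2 10 source 1.0317
3 15 load 0.8466
4 20 source 0.9259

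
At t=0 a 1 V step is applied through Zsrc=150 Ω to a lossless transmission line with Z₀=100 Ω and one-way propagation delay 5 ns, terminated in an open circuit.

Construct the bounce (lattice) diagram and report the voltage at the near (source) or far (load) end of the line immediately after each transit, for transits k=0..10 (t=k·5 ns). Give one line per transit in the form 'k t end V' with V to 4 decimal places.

0 0 source 0.4000
1 5 load 0.8000
2 10 source 0.8800
3 15 load 0.9600
4 20 source 0.9760
5 25 load 0.9920
6 30 source 0.9952
7 35 load 0.9984
8 40 source 0.9990
9 45 load 0.9997
10 50 source 0.9998

Γ_L=1.000000, Γ_S=0.200000; launch V₁=1·100/250=0.400000
k=0 src: V=0.4000
k=1 load: inc=0.400000, refl=0.400000·1.000000=0.4000; V=0.000000+0.400000+0.400000=0.8000
k=2 src: inc=0.400000, refl=0.400000·0.200000=0.0800; V=0.400000+0.400000+0.080000=0.8800
k=3 load: inc=0.080000, refl=0.080000·1.000000=0.0800; V=0.800000+0.080000+0.080000=0.9600
k=4 src: inc=0.080000, refl=0.080000·0.200000=0.0160; V=0.880000+0.080000+0.016000=0.9760
k=5 load: inc=0.016000, refl=0.016000·1.000000=0.0160; V=0.960000+0.016000+0.016000=0.9920
k=6 src: inc=0.016000, refl=0.016000·0.200000=0.0032; V=0.976000+0.016000+0.003200=0.9952
k=7 load: inc=0.003200, refl=0.003200·1.000000=0.0032; V=0.992000+0.003200+0.003200=0.9984
k=8 src: inc=0.003200, refl=0.003200·0.200000=0.0006; V=0.995200+0.003200+0.000640=0.9990
k=9 load: inc=0.000640, refl=0.000640·1.000000=0.0006; V=0.998400+0.000640+0.000640=0.9997
k=10 src: inc=0.000640, refl=0.000640·0.200000=0.0001; V=0.999040+0.000640+0.000128=0.9998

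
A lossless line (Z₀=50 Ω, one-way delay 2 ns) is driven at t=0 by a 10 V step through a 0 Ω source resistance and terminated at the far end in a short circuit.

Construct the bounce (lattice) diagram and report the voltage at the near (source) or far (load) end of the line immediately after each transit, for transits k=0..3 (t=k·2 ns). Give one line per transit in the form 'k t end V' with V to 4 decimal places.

Γ_L=-1.000000, Γ_S=-1.000000; launch V₁=10·50/50=10.000000
k=0 src: V=10.0000
k=1 load: inc=10.000000, refl=10.000000·-1.000000=-10.0000; V=0.000000+10.000000+-10.000000=0.0000
k=2 src: inc=-10.000000, refl=-10.000000·-1.000000=10.0000; V=10.000000+-10.000000+10.000000=10.0000
k=3 load: inc=10.000000, refl=10.000000·-1.000000=-10.0000; V=0.000000+10.000000+-10.000000=0.0000

0 0 source 10.0000
1 2 load 0.0000
2 4 source 10.0000
3 6 load 0.0000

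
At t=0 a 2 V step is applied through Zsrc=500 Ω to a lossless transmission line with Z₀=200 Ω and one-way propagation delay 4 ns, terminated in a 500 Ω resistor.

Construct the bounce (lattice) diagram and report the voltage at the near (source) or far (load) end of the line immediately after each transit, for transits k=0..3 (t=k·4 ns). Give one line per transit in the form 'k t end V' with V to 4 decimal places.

Γ_L=0.428571, Γ_S=0.428571; launch V₁=2·200/700=0.571429
k=0 src: V=0.5714
k=1 load: inc=0.571429, refl=0.571429·0.428571=0.2449; V=0.000000+0.571429+0.244898=0.8163
k=2 src: inc=0.244898, refl=0.244898·0.428571=0.1050; V=0.571429+0.244898+0.104956=0.9213
k=3 load: inc=0.104956, refl=0.104956·0.428571=0.0450; V=0.816327+0.104956+0.044981=0.9663

0 0 source 0.5714
1 4 load 0.8163
2 8 source 0.9213
3 12 load 0.9663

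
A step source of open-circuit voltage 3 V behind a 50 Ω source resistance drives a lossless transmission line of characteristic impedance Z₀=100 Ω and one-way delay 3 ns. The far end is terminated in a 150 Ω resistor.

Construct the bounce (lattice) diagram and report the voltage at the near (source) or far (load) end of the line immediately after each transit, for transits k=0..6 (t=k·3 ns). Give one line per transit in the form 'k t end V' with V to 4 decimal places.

Γ_L=0.200000, Γ_S=-0.333333; launch V₁=3·100/150=2.000000
k=0 src: V=2.0000
k=1 load: inc=2.000000, refl=2.000000·0.200000=0.4000; V=0.000000+2.000000+0.400000=2.4000
k=2 src: inc=0.400000, refl=0.400000·-0.333333=-0.1333; V=2.000000+0.400000+-0.133333=2.2667
k=3 load: inc=-0.133333, refl=-0.133333·0.200000=-0.0267; V=2.400000+-0.133333+-0.026667=2.2400
k=4 src: inc=-0.026667, refl=-0.026667·-0.333333=0.0089; V=2.266667+-0.026667+0.008889=2.2489
k=5 load: inc=0.008889, refl=0.008889·0.200000=0.0018; V=2.240000+0.008889+0.001778=2.2507
k=6 src: inc=0.001778, refl=0.001778·-0.333333=-0.0006; V=2.248889+0.001778+-0.000593=2.2501

0 0 source 2.0000
1 3 load 2.4000
2 6 source 2.2667
3 9 load 2.2400
4 12 source 2.2489
5 15 load 2.2507
6 18 source 2.2501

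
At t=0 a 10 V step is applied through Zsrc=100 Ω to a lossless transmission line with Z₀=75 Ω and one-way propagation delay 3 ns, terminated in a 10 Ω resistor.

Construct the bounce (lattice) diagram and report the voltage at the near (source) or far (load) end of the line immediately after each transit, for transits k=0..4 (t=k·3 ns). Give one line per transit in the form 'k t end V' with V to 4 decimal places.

Γ_L=-0.764706, Γ_S=0.142857; launch V₁=10·75/175=4.285714
k=0 src: V=4.2857
k=1 load: inc=4.285714, refl=4.285714·-0.764706=-3.2773; V=0.000000+4.285714+-3.277311=1.0084
k=2 src: inc=-3.277311, refl=-3.277311·0.142857=-0.4682; V=4.285714+-3.277311+-0.468187=0.5402
k=3 load: inc=-0.468187, refl=-0.468187·-0.764706=0.3580; V=1.008403+-0.468187+0.358026=0.8982
k=4 src: inc=0.358026, refl=0.358026·0.142857=0.0511; V=0.540216+0.358026+0.051147=0.9494

0 0 source 4.2857
1 3 load 1.0084
2 6 source 0.5402
3 9 load 0.8982
4 12 source 0.9494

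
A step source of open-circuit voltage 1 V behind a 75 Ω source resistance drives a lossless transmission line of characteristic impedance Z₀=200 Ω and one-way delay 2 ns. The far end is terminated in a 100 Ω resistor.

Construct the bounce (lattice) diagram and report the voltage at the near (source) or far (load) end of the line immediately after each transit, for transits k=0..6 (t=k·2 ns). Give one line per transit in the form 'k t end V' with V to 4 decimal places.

Γ_L=-0.333333, Γ_S=-0.454545; launch V₁=1·200/275=0.727273
k=0 src: V=0.7273
k=1 load: inc=0.727273, refl=0.727273·-0.333333=-0.2424; V=0.000000+0.727273+-0.242424=0.4848
k=2 src: inc=-0.242424, refl=-0.242424·-0.454545=0.1102; V=0.727273+-0.242424+0.110193=0.5950
k=3 load: inc=0.110193, refl=0.110193·-0.333333=-0.0367; V=0.484848+0.110193+-0.036731=0.5583
k=4 src: inc=-0.036731, refl=-0.036731·-0.454545=0.0167; V=0.595041+-0.036731+0.016696=0.5750
k=5 load: inc=0.016696, refl=0.016696·-0.333333=-0.0056; V=0.558310+0.016696+-0.005565=0.5694
k=6 src: inc=-0.005565, refl=-0.005565·-0.454545=0.0025; V=0.575006+-0.005565+0.002530=0.5720

0 0 source 0.7273
1 2 load 0.4848
2 4 source 0.5950
3 6 load 0.5583
4 8 source 0.5750
5 10 load 0.5694
6 12 source 0.5720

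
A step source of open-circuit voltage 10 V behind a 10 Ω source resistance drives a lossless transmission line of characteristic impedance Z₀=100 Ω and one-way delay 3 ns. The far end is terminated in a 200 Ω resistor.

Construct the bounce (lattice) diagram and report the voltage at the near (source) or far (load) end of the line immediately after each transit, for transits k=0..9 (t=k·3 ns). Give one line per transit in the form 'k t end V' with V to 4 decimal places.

Γ_L=0.333333, Γ_S=-0.818182; launch V₁=10·100/110=9.090909
k=0 src: V=9.0909
k=1 load: inc=9.090909, refl=9.090909·0.333333=3.0303; V=0.000000+9.090909+3.030303=12.1212
k=2 src: inc=3.030303, refl=3.030303·-0.818182=-2.4793; V=9.090909+3.030303+-2.479339=9.6419
k=3 load: inc=-2.479339, refl=-2.479339·0.333333=-0.8264; V=12.121212+-2.479339+-0.826446=8.8154
k=4 src: inc=-0.826446, refl=-0.826446·-0.818182=0.6762; V=9.641873+-0.826446+0.676183=9.4916
k=5 load: inc=0.676183, refl=0.676183·0.333333=0.2254; V=8.815427+0.676183+0.225394=9.7170
k=6 src: inc=0.225394, refl=0.225394·-0.818182=-0.1844; V=9.491610+0.225394+-0.184414=9.5326
k=7 load: inc=-0.184414, refl=-0.184414·0.333333=-0.0615; V=9.717005+-0.184414+-0.061471=9.4711
k=8 src: inc=-0.061471, refl=-0.061471·-0.818182=0.0503; V=9.532591+-0.061471+0.050295=9.5214
k=9 load: inc=0.050295, refl=0.050295·0.333333=0.0168; V=9.471120+0.050295+0.016765=9.5382

0 0 source 9.0909
1 3 load 12.1212
2 6 source 9.6419
3 9 load 8.8154
4 12 source 9.4916
5 15 load 9.7170
6 18 source 9.5326
7 21 load 9.4711
8 24 source 9.5214
9 27 load 9.5382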